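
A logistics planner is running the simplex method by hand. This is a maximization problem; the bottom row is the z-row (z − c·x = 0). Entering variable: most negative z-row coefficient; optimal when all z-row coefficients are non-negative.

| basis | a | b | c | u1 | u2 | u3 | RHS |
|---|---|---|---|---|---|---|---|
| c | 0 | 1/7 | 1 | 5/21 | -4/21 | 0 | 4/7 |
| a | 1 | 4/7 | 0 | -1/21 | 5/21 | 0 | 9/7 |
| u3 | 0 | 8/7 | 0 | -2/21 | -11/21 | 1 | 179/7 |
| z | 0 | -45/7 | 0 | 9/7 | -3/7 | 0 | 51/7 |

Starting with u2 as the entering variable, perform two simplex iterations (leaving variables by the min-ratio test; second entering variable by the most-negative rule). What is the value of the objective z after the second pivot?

Ratio test on column u2 — row 1: entry -4/21 ≤ 0; row 2: (9/7)/(5/21) = 27/5; row 3: entry -11/21 ≤ 0. Minimum is 27/5 at row 2 (a leaves); pivot element 5/21.
Pivot on row 2; the z-row RHS becomes 51/7 − (-3/7)·(27/5) = 48/5.
Next entering variable (most negative z-row entry -27/5): b.
Ratio test on column b — row 1: (8/5)/(3/5) = 8/3; row 2: (27/5)/(12/5) = 9/4; row 3: (142/5)/(12/5) = 71/6. Minimum is 9/4 at row 2 (u2 leaves); pivot element 12/5.
After the second pivot the z-row RHS is 48/5 − (-27/5)·(9/4) = 87/4.

87/4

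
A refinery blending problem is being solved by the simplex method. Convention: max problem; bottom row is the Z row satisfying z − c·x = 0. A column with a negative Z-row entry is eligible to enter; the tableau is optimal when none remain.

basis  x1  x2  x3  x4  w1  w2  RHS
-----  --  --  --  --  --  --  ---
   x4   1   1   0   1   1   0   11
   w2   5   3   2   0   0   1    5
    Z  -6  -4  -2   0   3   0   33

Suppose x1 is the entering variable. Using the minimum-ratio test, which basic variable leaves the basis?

Column x1 entries and ratios — x4: 11/1 = 11; w2: 5/5 = 1.
Smallest ratio is 1 in the row of w2, so w2 leaves.

w2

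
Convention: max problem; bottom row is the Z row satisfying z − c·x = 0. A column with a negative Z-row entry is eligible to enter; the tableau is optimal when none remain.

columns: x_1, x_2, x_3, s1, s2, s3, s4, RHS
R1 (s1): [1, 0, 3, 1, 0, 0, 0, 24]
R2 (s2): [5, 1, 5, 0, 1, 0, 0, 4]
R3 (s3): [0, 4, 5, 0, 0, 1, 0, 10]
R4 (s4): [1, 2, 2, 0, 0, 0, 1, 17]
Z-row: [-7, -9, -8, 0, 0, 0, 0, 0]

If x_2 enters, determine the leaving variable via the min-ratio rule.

Column x_2 entries and ratios — s1: 0 ≤ 0, skip; s2: 4/1 = 4; s3: 10/4 = 5/2; s4: 17/2 = 17/2.
Smallest ratio is 5/2 in the row of s3, so s3 leaves.

s3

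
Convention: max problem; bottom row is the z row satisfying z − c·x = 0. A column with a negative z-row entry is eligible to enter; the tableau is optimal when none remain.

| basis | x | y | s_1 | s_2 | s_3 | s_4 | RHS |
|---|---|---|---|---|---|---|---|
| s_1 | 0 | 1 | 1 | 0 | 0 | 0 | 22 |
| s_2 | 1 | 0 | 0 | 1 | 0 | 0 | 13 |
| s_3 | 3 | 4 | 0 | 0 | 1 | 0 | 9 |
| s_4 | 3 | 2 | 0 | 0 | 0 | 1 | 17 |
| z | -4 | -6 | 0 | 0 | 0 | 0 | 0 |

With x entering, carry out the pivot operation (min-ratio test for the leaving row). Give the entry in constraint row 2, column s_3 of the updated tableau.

Ratio test on column x — row 1: entry 0 ≤ 0; row 2: 13/1 = 13; row 3: 9/3 = 3; row 4: 17/3 = 17/3. Minimum is 3 at row 3 (s_3 leaves); pivot element 3.
Divide row 3 by 3; eliminate column x from the other rows.
Row 2 update in column s_3: 0 − 1·(1/3) = -1/3.

-1/3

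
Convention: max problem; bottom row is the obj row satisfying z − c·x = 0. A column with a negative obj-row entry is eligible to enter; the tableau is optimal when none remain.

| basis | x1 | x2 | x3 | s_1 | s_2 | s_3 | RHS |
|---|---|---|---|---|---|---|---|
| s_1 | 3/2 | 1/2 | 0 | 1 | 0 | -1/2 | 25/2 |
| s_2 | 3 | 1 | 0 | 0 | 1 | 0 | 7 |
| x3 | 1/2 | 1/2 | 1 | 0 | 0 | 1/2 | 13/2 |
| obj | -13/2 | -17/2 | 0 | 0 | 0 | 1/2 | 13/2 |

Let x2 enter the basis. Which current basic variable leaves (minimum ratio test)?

s_2

Column x2 entries and ratios — s_1: (25/2)/(1/2) = 25; s_2: 7/1 = 7; x3: (13/2)/(1/2) = 13.
Smallest ratio is 7 in the row of s_2, so s_2 leaves.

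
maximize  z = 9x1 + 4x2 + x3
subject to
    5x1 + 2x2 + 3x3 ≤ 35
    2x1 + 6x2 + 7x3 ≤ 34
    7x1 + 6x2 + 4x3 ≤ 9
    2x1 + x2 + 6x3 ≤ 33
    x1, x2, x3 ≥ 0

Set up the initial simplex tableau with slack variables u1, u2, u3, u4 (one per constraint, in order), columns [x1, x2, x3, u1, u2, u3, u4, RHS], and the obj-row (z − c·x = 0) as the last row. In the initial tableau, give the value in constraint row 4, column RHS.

33

The RHS of constraint 4 is b_4 = 33.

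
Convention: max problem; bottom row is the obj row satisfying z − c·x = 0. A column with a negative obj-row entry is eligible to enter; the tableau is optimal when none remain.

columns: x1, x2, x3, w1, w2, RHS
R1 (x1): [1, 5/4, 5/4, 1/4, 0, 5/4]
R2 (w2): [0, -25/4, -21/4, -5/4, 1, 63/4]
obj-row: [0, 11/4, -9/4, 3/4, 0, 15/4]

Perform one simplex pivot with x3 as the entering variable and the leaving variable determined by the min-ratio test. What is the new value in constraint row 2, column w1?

-1/5

Ratio test on column x3 — row 1: (5/4)/(5/4) = 1; row 2: entry -21/4 ≤ 0. Minimum is 1 at row 1 (x1 leaves); pivot element 5/4.
Divide row 1 by 5/4; eliminate column x3 from the other rows.
Row 2 update in column w1: -5/4 − (-21/4)·(1/5) = -1/5.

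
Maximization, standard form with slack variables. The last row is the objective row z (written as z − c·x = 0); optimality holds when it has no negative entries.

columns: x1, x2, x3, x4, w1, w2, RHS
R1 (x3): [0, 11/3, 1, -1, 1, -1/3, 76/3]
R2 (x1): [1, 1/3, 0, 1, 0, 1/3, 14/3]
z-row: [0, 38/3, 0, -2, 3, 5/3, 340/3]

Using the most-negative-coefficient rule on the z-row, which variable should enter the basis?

Negative z-row entries: x4: -2.
The most negative is -2 in column x4, so x4 enters.

x4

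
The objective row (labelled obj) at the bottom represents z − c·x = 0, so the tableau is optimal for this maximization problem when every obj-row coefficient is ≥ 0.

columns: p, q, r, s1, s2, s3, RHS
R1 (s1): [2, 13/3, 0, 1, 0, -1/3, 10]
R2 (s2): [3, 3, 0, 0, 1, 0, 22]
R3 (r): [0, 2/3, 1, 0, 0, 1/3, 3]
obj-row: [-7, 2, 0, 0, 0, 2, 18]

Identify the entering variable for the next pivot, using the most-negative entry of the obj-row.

p

Negative obj-row entries: p: -7.
The most negative is -7 in column p, so p enters.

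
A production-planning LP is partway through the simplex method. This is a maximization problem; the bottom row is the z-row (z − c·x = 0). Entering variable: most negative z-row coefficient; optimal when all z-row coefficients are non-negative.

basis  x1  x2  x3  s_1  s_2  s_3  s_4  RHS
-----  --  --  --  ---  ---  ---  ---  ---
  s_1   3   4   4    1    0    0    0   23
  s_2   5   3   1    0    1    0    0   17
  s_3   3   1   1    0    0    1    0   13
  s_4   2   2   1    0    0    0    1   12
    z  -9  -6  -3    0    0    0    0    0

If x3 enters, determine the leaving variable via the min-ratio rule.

s_1

Column x3 entries and ratios — s_1: 23/4 = 23/4; s_2: 17/1 = 17; s_3: 13/1 = 13; s_4: 12/1 = 12.
Smallest ratio is 23/4 in the row of s_1, so s_1 leaves.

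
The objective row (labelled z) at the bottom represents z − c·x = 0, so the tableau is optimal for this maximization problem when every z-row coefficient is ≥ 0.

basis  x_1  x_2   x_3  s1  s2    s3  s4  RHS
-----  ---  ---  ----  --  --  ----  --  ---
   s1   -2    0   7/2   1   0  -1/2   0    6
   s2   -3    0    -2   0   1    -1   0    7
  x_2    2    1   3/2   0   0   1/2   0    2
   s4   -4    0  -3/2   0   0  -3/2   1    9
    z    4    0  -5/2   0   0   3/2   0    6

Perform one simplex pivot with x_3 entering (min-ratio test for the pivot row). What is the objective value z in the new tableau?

Ratio test on column x_3 — row 1: 6/(7/2) = 12/7; row 2: entry -2 ≤ 0; row 3: 2/(3/2) = 4/3; row 4: entry -3/2 ≤ 0. Minimum is 4/3 at row 3 (x_2 leaves); pivot element 3/2.
Pivot on row 3; the z-row RHS becomes 6 − (-5/2)·(4/3) = 28/3.

28/3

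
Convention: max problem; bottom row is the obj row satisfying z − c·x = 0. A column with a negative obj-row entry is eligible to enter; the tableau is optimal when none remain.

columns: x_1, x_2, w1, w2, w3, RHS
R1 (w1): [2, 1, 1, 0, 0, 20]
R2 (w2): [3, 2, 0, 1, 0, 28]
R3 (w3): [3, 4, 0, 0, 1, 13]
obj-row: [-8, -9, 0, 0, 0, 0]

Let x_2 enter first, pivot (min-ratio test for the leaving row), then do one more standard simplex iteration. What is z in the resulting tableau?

104/3

Ratio test on column x_2 — row 1: 20/1 = 20; row 2: 28/2 = 14; row 3: 13/4 = 13/4. Minimum is 13/4 at row 3 (w3 leaves); pivot element 4.
Pivot on row 3; the obj-row RHS becomes 0 − (-9)·(13/4) = 117/4.
Next entering variable (most negative obj-row entry -5/4): x_1.
Ratio test on column x_1 — row 1: (67/4)/(5/4) = 67/5; row 2: (43/2)/(3/2) = 43/3; row 3: (13/4)/(3/4) = 13/3. Minimum is 13/3 at row 3 (x_2 leaves); pivot element 3/4.
After the second pivot the obj-row RHS is 117/4 − (-5/4)·(13/3) = 104/3.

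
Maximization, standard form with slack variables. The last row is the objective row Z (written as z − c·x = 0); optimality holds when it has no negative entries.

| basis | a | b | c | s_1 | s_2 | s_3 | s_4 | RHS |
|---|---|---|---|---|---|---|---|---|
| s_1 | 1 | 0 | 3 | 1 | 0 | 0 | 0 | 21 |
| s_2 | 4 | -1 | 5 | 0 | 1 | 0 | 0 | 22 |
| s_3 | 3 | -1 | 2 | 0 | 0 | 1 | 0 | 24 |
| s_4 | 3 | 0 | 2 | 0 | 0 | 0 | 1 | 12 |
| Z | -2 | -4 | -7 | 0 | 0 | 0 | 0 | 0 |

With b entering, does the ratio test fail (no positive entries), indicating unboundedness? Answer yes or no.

yes

Every constraint-row entry in column b is ≤ 0, so increasing b is unbounded.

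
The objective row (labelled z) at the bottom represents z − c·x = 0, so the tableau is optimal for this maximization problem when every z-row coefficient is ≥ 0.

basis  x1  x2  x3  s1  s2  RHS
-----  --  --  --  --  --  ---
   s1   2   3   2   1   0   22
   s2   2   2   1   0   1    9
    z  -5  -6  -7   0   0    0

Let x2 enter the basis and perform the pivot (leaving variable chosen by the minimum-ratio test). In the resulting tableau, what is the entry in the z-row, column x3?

Ratio test on column x2 — row 1: 22/3 = 22/3; row 2: 9/2 = 9/2. Minimum is 9/2 at row 2 (s2 leaves); pivot element 2.
Divide row 2 by 2; eliminate column x2 from the other rows.
z-row update in column x3: -7 − (-6)·(1/2) = -4.

-4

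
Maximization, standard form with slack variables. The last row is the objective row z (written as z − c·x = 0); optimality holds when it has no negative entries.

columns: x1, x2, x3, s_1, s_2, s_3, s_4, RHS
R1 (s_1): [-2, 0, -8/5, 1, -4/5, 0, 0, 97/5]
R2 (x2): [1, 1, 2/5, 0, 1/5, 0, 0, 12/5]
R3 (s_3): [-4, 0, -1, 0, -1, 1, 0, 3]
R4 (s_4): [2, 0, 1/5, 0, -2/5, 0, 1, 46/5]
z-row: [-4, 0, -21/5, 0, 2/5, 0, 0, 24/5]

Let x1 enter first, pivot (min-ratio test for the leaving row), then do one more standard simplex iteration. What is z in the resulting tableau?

30

Ratio test on column x1 — row 1: entry -2 ≤ 0; row 2: (12/5)/1 = 12/5; row 3: entry -4 ≤ 0; row 4: (46/5)/2 = 23/5. Minimum is 12/5 at row 2 (x2 leaves); pivot element 1.
Pivot on row 2; the z-row RHS becomes 24/5 − (-4)·(12/5) = 72/5.
Next entering variable (most negative z-row entry -13/5): x3.
Ratio test on column x3 — row 1: entry -4/5 ≤ 0; row 2: (12/5)/(2/5) = 6; row 3: (63/5)/(3/5) = 21; row 4: entry -3/5 ≤ 0. Minimum is 6 at row 2 (x1 leaves); pivot element 2/5.
After the second pivot the z-row RHS is 72/5 − (-13/5)·6 = 30.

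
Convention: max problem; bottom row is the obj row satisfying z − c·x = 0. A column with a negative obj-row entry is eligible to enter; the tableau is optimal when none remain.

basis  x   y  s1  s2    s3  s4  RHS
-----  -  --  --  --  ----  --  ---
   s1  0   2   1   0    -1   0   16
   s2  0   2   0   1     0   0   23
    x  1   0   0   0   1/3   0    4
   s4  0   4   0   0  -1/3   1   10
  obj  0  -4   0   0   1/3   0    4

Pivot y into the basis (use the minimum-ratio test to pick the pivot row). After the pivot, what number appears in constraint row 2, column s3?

1/6

Ratio test on column y — row 1: 16/2 = 8; row 2: 23/2 = 23/2; row 3: entry 0 ≤ 0; row 4: 10/4 = 5/2. Minimum is 5/2 at row 4 (s4 leaves); pivot element 4.
Divide row 4 by 4; eliminate column y from the other rows.
Row 2 update in column s3: 0 − 2·(-1/12) = 1/6.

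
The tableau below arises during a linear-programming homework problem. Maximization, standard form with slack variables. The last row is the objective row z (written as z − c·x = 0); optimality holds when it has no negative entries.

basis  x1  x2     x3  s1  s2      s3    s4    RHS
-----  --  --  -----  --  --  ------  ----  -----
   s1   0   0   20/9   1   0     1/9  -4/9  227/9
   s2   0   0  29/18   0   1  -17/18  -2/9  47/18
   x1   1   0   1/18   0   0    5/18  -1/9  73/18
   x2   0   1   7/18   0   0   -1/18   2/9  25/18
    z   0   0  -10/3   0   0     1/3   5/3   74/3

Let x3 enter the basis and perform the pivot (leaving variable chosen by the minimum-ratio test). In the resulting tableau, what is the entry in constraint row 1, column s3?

Ratio test on column x3 — row 1: (227/9)/(20/9) = 227/20; row 2: (47/18)/(29/18) = 47/29; row 3: (73/18)/(1/18) = 73; row 4: (25/18)/(7/18) = 25/7. Minimum is 47/29 at row 2 (s2 leaves); pivot element 29/18.
Divide row 2 by 29/18; eliminate column x3 from the other rows.
Row 1 update in column s3: 1/9 − (20/9)·(-17/29) = 41/29.

41/29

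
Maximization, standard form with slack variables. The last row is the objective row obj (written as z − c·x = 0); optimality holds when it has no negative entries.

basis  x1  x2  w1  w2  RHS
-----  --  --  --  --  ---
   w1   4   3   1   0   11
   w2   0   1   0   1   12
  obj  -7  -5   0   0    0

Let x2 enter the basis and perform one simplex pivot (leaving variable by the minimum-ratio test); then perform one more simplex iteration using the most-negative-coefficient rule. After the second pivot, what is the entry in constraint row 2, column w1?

0

Ratio test on column x2 — row 1: 11/3 = 11/3; row 2: 12/1 = 12. Minimum is 11/3 at row 1 (w1 leaves); pivot element 3.
Divide row 1 by 3; eliminate column x2 from the other rows.
Second iteration: most negative obj-row entry is -1/3 in column x1, so x1 enters.
Ratio test on column x1 — row 1: (11/3)/(4/3) = 11/4; row 2: entry -4/3 ≤ 0. Minimum is 11/4 at row 1 (x2 leaves); pivot element 4/3.
Divide row 1 by 4/3; eliminate column x1 from the other rows.
After both pivots, the entry at constraint row 2, column w1 is 0.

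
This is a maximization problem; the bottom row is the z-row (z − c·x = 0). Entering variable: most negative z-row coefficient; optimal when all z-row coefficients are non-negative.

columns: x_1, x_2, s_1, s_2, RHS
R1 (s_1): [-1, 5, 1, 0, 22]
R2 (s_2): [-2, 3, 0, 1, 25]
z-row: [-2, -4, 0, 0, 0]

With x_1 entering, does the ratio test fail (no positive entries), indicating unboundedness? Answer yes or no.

yes

Every constraint-row entry in column x_1 is ≤ 0, so increasing x_1 is unbounded.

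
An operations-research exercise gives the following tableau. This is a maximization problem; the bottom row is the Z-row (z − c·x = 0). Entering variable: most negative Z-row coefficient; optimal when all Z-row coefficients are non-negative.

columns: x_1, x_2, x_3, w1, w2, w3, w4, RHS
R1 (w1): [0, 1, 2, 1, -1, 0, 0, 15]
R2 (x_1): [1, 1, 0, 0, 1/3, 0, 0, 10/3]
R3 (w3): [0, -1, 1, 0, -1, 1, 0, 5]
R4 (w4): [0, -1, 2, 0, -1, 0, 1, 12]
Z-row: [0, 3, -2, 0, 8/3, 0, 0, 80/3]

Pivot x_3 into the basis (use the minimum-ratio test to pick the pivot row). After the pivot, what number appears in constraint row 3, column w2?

-1

Ratio test on column x_3 — row 1: 15/2 = 15/2; row 2: entry 0 ≤ 0; row 3: 5/1 = 5; row 4: 12/2 = 6. Minimum is 5 at row 3 (w3 leaves); pivot element 1.
Divide row 3 by 1; eliminate column x_3 from the other rows.
In the new row 3, the w2 entry is the old entry divided by the pivot: (-1)/1 = -1.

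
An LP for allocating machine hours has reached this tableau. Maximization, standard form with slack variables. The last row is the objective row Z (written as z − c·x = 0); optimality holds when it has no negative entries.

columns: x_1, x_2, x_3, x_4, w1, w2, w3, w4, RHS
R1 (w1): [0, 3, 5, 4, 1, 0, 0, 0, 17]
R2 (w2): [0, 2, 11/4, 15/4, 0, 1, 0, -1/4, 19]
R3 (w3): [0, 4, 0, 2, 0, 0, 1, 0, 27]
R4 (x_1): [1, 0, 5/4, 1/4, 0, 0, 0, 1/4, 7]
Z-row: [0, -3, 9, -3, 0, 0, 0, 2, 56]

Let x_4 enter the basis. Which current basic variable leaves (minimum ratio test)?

w1

Column x_4 entries and ratios — w1: 17/4 = 17/4; w2: 19/(15/4) = 76/15; w3: 27/2 = 27/2; x_1: 7/(1/4) = 28.
Smallest ratio is 17/4 in the row of w1, so w1 leaves.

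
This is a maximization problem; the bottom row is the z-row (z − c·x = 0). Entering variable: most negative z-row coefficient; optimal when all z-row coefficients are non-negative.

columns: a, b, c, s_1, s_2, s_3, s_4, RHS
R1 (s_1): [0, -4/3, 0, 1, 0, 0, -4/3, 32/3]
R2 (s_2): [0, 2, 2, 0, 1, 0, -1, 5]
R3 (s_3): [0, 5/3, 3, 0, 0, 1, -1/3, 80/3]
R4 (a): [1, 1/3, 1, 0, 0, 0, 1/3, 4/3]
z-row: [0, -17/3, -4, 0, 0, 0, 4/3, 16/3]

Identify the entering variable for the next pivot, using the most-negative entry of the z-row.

Negative z-row entries: b: -17/3, c: -4.
The most negative is -17/3 in column b, so b enters.

b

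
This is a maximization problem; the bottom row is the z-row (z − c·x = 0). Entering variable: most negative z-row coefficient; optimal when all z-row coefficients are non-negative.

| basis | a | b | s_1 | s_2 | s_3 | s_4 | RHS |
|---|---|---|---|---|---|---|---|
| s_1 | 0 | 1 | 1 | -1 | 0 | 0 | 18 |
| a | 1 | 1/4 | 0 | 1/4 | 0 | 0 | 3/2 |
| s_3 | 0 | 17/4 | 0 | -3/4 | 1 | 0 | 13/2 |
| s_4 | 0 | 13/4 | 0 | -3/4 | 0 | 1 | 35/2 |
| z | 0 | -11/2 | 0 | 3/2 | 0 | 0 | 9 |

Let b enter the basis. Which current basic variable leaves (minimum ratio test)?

Column b entries and ratios — s_1: 18/1 = 18; a: (3/2)/(1/4) = 6; s_3: (13/2)/(17/4) = 26/17; s_4: (35/2)/(13/4) = 70/13.
Smallest ratio is 26/17 in the row of s_3, so s_3 leaves.

s_3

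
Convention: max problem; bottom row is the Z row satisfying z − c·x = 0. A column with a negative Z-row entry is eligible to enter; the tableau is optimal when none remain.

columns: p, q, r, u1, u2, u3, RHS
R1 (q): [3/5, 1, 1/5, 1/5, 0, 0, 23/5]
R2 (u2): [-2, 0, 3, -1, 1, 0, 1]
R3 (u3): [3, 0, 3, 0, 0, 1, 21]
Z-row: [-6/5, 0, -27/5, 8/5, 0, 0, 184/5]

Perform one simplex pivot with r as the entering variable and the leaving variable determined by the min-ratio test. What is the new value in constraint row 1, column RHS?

Ratio test on column r — row 1: (23/5)/(1/5) = 23; row 2: 1/3 = 1/3; row 3: 21/3 = 7. Minimum is 1/3 at row 2 (u2 leaves); pivot element 3.
Divide row 2 by 3; eliminate column r from the other rows.
Row 1 update in column RHS: 23/5 − (1/5)·(1/3) = 68/15.

68/15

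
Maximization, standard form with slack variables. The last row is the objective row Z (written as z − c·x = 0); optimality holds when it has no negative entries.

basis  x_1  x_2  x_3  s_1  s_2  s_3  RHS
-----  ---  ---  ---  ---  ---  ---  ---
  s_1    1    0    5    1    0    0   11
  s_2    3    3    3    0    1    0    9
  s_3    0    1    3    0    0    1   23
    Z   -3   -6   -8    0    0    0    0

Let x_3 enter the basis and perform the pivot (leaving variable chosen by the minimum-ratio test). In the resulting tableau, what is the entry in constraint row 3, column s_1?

-3/5

Ratio test on column x_3 — row 1: 11/5 = 11/5; row 2: 9/3 = 3; row 3: 23/3 = 23/3. Minimum is 11/5 at row 1 (s_1 leaves); pivot element 5.
Divide row 1 by 5; eliminate column x_3 from the other rows.
Row 3 update in column s_1: 0 − 3·(1/5) = -3/5.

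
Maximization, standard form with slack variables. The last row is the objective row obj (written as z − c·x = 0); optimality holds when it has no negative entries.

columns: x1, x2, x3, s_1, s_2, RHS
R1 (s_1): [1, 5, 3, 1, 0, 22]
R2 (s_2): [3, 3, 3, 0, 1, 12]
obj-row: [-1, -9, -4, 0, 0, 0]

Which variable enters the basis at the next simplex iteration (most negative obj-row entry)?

Negative obj-row entries: x1: -1, x2: -9, x3: -4.
The most negative is -9 in column x2, so x2 enters.

x2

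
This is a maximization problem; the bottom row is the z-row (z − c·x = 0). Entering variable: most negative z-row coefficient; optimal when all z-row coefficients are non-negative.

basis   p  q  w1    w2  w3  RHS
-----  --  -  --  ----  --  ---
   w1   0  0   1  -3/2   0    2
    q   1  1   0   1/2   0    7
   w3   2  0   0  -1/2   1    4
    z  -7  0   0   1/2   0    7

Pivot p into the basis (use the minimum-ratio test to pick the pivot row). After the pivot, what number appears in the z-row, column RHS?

21

Ratio test on column p — row 1: entry 0 ≤ 0; row 2: 7/1 = 7; row 3: 4/2 = 2. Minimum is 2 at row 3 (w3 leaves); pivot element 2.
Divide row 3 by 2; eliminate column p from the other rows.
z-row update in column RHS: 7 − (-7)·2 = 21.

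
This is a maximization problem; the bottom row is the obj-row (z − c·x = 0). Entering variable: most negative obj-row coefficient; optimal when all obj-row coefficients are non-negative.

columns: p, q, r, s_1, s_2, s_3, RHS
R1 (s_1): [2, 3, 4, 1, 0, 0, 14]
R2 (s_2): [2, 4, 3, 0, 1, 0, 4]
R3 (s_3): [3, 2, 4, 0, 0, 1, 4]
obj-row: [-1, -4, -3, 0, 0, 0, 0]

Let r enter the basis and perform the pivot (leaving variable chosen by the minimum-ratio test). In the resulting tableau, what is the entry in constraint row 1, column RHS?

10

Ratio test on column r — row 1: 14/4 = 7/2; row 2: 4/3 = 4/3; row 3: 4/4 = 1. Minimum is 1 at row 3 (s_3 leaves); pivot element 4.
Divide row 3 by 4; eliminate column r from the other rows.
Row 1 update in column RHS: 14 − 4·1 = 10.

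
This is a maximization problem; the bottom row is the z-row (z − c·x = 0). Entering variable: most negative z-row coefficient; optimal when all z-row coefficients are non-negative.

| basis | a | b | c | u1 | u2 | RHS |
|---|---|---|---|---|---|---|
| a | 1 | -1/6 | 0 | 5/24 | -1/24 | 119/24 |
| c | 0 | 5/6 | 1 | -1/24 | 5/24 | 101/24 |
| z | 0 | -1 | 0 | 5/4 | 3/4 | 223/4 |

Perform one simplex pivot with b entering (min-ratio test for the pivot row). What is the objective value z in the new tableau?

Ratio test on column b — row 1: entry -1/6 ≤ 0; row 2: (101/24)/(5/6) = 101/20. Minimum is 101/20 at row 2 (c leaves); pivot element 5/6.
Pivot on row 2; the z-row RHS becomes 223/4 − (-1)·(101/20) = 304/5.

304/5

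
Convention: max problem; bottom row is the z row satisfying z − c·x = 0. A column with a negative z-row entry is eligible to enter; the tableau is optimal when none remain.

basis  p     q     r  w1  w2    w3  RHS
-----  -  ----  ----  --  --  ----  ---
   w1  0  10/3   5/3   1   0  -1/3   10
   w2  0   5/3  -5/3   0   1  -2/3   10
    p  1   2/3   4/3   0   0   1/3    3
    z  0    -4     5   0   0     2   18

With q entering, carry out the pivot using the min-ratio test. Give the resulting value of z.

30

Ratio test on column q — row 1: 10/(10/3) = 3; row 2: 10/(5/3) = 6; row 3: 3/(2/3) = 9/2. Minimum is 3 at row 1 (w1 leaves); pivot element 10/3.
Pivot on row 1; the z-row RHS becomes 18 − (-4)·3 = 30.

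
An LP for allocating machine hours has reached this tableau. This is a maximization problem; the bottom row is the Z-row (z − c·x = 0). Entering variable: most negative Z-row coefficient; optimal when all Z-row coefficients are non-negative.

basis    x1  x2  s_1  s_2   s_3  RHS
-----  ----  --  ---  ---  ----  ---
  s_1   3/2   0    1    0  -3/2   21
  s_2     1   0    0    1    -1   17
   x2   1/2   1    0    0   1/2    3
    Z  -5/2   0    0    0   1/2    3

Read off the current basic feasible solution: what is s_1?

s_1 is basic (row 1); its value is the RHS of that row, 21.

21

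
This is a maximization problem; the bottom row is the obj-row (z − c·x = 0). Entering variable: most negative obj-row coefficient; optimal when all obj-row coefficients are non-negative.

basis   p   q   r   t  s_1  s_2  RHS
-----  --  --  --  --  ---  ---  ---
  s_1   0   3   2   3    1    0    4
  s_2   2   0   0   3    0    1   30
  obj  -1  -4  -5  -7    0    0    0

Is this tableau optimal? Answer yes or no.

The obj-row has a negative entry -7 in column t, so it is not optimal.

no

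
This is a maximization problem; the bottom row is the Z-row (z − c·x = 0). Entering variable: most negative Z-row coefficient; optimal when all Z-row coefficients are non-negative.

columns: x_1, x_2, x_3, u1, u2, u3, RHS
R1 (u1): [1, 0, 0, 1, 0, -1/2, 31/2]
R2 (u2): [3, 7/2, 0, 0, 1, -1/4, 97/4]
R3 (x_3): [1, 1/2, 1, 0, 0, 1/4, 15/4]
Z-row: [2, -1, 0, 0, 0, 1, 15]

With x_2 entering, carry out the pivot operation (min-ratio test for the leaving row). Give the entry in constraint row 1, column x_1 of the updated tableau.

1

Ratio test on column x_2 — row 1: entry 0 ≤ 0; row 2: (97/4)/(7/2) = 97/14; row 3: (15/4)/(1/2) = 15/2. Minimum is 97/14 at row 2 (u2 leaves); pivot element 7/2.
Divide row 2 by 7/2; eliminate column x_2 from the other rows.
Row 1 update in column x_1: 1 − 0·(6/7) = 1.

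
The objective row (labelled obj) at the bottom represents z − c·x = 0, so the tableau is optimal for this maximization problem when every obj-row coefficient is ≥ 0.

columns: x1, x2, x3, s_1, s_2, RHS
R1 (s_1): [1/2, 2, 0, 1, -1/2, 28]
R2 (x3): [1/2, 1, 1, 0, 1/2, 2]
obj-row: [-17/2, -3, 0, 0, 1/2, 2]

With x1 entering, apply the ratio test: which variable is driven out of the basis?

Column x1 entries and ratios — s_1: 28/(1/2) = 56; x3: 2/(1/2) = 4.
Smallest ratio is 4 in the row of x3, so x3 leaves.

x3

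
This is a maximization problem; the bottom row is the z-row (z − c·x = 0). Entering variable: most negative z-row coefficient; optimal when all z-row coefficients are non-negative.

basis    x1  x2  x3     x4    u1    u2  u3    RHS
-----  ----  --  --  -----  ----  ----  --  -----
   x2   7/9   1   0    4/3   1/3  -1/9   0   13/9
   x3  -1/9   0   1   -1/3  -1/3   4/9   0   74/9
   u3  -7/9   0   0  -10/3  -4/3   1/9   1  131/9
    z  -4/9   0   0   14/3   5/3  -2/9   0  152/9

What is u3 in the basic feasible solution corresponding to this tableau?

u3 is basic (row 3); its value is the RHS of that row, 131/9.

131/9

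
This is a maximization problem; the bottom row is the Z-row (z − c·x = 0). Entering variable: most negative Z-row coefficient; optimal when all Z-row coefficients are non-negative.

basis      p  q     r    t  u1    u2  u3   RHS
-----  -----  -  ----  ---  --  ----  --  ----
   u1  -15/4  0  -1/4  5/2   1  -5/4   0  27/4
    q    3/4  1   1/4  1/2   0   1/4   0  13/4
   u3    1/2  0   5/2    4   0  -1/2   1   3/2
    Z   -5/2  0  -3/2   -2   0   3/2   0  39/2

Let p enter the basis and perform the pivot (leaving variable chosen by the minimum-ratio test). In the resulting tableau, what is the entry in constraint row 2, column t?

-11/2

Ratio test on column p — row 1: entry -15/4 ≤ 0; row 2: (13/4)/(3/4) = 13/3; row 3: (3/2)/(1/2) = 3. Minimum is 3 at row 3 (u3 leaves); pivot element 1/2.
Divide row 3 by 1/2; eliminate column p from the other rows.
Row 2 update in column t: 1/2 − (3/4)·8 = -11/2.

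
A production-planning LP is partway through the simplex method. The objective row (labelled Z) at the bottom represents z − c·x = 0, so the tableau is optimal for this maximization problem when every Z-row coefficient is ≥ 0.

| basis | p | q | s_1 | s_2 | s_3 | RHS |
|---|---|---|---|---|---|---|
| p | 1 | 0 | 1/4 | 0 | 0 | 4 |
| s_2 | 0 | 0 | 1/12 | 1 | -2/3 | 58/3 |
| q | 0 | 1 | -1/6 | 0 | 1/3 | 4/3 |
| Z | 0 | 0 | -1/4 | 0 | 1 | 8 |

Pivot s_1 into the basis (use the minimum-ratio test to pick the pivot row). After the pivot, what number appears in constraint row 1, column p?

4

Ratio test on column s_1 — row 1: 4/(1/4) = 16; row 2: (58/3)/(1/12) = 232; row 3: entry -1/6 ≤ 0. Minimum is 16 at row 1 (p leaves); pivot element 1/4.
Divide row 1 by 1/4; eliminate column s_1 from the other rows.
In the new row 1, the p entry is the old entry divided by the pivot: 1/(1/4) = 4.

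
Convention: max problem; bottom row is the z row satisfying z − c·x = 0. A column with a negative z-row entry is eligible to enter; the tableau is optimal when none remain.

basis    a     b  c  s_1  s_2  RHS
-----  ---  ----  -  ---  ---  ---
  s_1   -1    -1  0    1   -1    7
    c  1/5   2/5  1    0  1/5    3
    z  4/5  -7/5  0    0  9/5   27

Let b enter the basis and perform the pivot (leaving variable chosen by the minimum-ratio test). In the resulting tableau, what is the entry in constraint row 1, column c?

5/2

Ratio test on column b — row 1: entry -1 ≤ 0; row 2: 3/(2/5) = 15/2. Minimum is 15/2 at row 2 (c leaves); pivot element 2/5.
Divide row 2 by 2/5; eliminate column b from the other rows.
Row 1 update in column c: 0 − (-1)·(5/2) = 5/2.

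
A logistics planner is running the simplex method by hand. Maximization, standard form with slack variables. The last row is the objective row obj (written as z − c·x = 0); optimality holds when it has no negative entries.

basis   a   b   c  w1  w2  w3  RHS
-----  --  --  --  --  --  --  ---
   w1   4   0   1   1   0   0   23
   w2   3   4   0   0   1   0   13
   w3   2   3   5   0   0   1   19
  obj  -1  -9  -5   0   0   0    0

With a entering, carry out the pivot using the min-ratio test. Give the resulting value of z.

13/3

Ratio test on column a — row 1: 23/4 = 23/4; row 2: 13/3 = 13/3; row 3: 19/2 = 19/2. Minimum is 13/3 at row 2 (w2 leaves); pivot element 3.
Pivot on row 2; the obj-row RHS becomes 0 − (-1)·(13/3) = 13/3.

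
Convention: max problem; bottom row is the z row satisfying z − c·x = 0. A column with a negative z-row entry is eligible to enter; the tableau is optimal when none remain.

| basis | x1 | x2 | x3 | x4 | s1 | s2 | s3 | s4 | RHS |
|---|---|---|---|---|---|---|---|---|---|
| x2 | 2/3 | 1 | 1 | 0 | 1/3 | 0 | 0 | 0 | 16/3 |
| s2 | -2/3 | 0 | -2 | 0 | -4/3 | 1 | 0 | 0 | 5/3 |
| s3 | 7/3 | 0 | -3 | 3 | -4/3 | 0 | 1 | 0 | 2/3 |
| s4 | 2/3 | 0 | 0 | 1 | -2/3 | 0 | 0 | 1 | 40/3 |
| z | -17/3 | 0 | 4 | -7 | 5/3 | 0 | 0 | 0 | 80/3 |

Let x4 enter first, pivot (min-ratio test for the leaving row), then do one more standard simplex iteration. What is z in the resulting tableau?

Ratio test on column x4 — row 1: entry 0 ≤ 0; row 2: entry 0 ≤ 0; row 3: (2/3)/3 = 2/9; row 4: (40/3)/1 = 40/3. Minimum is 2/9 at row 3 (s3 leaves); pivot element 3.
Pivot on row 3; the z-row RHS becomes 80/3 − (-7)·(2/9) = 254/9.
Next entering variable (most negative z-row entry -3): x3.
Ratio test on column x3 — row 1: (16/3)/1 = 16/3; row 2: entry -2 ≤ 0; row 3: entry -1 ≤ 0; row 4: (118/9)/1 = 118/9. Minimum is 16/3 at row 1 (x2 leaves); pivot element 1.
After the second pivot the z-row RHS is 254/9 − (-3)·(16/3) = 398/9.

398/9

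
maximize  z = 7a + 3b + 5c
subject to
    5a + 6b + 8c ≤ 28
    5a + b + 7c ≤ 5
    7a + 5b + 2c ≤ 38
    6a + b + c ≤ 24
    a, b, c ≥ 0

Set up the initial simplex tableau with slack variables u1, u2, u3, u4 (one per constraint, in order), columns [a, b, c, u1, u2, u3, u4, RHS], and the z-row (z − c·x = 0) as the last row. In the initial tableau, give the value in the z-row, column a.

-7

The z-row carries the negated objective coefficients: the a entry is -7.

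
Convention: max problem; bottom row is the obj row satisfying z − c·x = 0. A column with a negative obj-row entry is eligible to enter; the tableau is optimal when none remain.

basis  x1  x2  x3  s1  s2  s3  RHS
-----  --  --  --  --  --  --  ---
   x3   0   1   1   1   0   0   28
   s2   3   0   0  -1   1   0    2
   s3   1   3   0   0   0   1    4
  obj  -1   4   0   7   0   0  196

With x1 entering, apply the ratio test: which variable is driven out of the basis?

Column x1 entries and ratios — x3: 0 ≤ 0, skip; s2: 2/3 = 2/3; s3: 4/1 = 4.
Smallest ratio is 2/3 in the row of s2, so s2 leaves.

s2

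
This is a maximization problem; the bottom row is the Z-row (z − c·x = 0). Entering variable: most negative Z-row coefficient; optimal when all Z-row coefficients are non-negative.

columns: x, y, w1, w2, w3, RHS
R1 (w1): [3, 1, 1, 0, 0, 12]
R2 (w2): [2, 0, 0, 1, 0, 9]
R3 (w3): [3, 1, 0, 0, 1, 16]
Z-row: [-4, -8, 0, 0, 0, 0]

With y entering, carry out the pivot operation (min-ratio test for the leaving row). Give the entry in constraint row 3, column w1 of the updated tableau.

Ratio test on column y — row 1: 12/1 = 12; row 2: entry 0 ≤ 0; row 3: 16/1 = 16. Minimum is 12 at row 1 (w1 leaves); pivot element 1.
Divide row 1 by 1; eliminate column y from the other rows.
Row 3 update in column w1: 0 − 1·1 = -1.

-1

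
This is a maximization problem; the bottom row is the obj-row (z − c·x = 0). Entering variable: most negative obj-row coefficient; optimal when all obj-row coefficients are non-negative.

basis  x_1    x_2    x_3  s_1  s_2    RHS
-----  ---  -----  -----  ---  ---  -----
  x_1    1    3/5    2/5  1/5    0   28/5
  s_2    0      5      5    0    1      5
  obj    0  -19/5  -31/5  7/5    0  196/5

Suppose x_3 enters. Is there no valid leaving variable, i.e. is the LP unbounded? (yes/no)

Column x_3 has positive entries in row(s) 1, 2, so the ratio test bounds it — not unbounded.

no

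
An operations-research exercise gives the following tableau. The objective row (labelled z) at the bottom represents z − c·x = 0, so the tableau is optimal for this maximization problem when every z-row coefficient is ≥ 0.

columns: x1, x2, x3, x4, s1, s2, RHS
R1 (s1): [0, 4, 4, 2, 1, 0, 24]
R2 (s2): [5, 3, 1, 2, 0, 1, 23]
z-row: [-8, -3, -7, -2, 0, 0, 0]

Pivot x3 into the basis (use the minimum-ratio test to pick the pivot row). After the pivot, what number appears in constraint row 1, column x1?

0

Ratio test on column x3 — row 1: 24/4 = 6; row 2: 23/1 = 23. Minimum is 6 at row 1 (s1 leaves); pivot element 4.
Divide row 1 by 4; eliminate column x3 from the other rows.
In the new row 1, the x1 entry is the old entry divided by the pivot: 0/4 = 0.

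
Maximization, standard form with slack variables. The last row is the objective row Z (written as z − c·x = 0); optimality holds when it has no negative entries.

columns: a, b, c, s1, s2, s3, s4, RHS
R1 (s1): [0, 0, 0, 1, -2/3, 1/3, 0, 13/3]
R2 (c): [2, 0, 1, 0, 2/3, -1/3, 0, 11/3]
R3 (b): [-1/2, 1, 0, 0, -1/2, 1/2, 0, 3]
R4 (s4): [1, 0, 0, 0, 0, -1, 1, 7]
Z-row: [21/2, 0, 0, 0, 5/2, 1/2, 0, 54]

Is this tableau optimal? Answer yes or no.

yes

Every Z-row coefficient is ≥ 0, so the tableau is optimal.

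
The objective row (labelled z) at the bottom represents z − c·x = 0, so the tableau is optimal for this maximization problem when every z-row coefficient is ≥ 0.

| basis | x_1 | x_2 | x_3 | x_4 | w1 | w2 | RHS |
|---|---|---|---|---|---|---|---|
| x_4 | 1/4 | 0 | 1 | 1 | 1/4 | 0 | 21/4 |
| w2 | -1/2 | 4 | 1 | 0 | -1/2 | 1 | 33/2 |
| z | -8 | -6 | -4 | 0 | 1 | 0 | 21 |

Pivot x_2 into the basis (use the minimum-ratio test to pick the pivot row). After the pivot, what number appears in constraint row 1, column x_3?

Ratio test on column x_2 — row 1: entry 0 ≤ 0; row 2: (33/2)/4 = 33/8. Minimum is 33/8 at row 2 (w2 leaves); pivot element 4.
Divide row 2 by 4; eliminate column x_2 from the other rows.
Row 1 update in column x_3: 1 − 0·(1/4) = 1.

1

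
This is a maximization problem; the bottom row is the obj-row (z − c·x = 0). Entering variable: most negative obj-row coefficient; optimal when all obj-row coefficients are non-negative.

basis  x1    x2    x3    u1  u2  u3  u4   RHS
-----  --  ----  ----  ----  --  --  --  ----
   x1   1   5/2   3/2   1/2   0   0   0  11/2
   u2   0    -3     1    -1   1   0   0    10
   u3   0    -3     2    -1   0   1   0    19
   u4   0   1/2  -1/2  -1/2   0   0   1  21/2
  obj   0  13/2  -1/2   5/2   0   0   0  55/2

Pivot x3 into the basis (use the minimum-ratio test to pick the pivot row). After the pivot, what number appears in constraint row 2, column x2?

-14/3

Ratio test on column x3 — row 1: (11/2)/(3/2) = 11/3; row 2: 10/1 = 10; row 3: 19/2 = 19/2; row 4: entry -1/2 ≤ 0. Minimum is 11/3 at row 1 (x1 leaves); pivot element 3/2.
Divide row 1 by 3/2; eliminate column x3 from the other rows.
Row 2 update in column x2: -3 − 1·(5/3) = -14/3.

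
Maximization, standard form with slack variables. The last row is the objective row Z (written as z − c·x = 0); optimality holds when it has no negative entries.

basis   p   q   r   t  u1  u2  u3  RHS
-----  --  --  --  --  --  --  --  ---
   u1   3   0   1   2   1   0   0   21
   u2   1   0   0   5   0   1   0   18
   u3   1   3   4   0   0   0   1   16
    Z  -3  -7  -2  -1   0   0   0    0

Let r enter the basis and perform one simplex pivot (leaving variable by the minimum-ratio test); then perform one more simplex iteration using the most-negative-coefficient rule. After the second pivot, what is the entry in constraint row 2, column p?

1

Ratio test on column r — row 1: 21/1 = 21; row 2: entry 0 ≤ 0; row 3: 16/4 = 4. Minimum is 4 at row 3 (u3 leaves); pivot element 4.
Divide row 3 by 4; eliminate column r from the other rows.
Second iteration: most negative Z-row entry is -11/2 in column q, so q enters.
Ratio test on column q — row 1: entry -3/4 ≤ 0; row 2: entry 0 ≤ 0; row 3: 4/(3/4) = 16/3. Minimum is 16/3 at row 3 (r leaves); pivot element 3/4.
Divide row 3 by 3/4; eliminate column q from the other rows.
After both pivots, the entry at constraint row 2, column p is 1.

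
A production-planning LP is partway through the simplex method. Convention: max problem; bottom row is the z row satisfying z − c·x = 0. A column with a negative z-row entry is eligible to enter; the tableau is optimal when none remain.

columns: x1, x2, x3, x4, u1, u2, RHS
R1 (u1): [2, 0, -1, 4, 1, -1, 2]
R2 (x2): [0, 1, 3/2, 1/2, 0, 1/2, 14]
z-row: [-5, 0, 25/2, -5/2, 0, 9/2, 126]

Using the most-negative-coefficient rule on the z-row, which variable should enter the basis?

Negative z-row entries: x1: -5, x4: -5/2.
The most negative is -5 in column x1, so x1 enters.

x1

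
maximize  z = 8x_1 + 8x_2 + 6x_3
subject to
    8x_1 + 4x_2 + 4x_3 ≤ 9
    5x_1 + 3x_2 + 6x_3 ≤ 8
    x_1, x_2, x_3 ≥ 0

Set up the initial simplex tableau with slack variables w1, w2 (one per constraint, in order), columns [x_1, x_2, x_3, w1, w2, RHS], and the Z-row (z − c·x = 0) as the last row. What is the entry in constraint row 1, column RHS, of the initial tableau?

The RHS of constraint 1 is b_1 = 9.

9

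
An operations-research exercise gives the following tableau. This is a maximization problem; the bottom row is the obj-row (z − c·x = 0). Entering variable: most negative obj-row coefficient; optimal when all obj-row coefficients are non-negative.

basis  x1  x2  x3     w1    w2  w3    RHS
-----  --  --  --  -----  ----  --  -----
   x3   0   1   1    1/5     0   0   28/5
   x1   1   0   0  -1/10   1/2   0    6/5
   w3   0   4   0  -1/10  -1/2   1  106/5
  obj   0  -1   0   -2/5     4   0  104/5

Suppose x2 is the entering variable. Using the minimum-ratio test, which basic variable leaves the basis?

w3

Column x2 entries and ratios — x3: (28/5)/1 = 28/5; x1: 0 ≤ 0, skip; w3: (106/5)/4 = 53/10.
Smallest ratio is 53/10 in the row of w3, so w3 leaves.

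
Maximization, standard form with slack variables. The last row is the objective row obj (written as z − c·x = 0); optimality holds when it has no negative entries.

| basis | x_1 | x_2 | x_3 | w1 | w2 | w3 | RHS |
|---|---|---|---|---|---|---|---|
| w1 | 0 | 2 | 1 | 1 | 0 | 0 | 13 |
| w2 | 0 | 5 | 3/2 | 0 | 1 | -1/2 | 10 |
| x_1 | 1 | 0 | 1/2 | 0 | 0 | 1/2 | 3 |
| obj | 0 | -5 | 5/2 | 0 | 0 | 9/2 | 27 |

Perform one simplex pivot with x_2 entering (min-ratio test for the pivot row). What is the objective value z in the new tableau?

37

Ratio test on column x_2 — row 1: 13/2 = 13/2; row 2: 10/5 = 2; row 3: entry 0 ≤ 0. Minimum is 2 at row 2 (w2 leaves); pivot element 5.
Pivot on row 2; the obj-row RHS becomes 27 − (-5)·2 = 37.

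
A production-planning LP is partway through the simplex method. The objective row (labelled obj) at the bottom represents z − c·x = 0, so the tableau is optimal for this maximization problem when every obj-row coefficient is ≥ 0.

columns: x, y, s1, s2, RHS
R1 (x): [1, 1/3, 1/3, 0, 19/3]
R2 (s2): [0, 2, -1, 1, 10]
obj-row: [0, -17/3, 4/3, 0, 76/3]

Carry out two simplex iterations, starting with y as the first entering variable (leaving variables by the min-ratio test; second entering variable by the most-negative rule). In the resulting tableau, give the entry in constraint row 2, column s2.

1/3

Ratio test on column y — row 1: (19/3)/(1/3) = 19; row 2: 10/2 = 5. Minimum is 5 at row 2 (s2 leaves); pivot element 2.
Divide row 2 by 2; eliminate column y from the other rows.
Second iteration: most negative obj-row entry is -3/2 in column s1, so s1 enters.
Ratio test on column s1 — row 1: (14/3)/(1/2) = 28/3; row 2: entry -1/2 ≤ 0. Minimum is 28/3 at row 1 (x leaves); pivot element 1/2.
Divide row 1 by 1/2; eliminate column s1 from the other rows.
After both pivots, the entry at constraint row 2, column s2 is 1/3.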